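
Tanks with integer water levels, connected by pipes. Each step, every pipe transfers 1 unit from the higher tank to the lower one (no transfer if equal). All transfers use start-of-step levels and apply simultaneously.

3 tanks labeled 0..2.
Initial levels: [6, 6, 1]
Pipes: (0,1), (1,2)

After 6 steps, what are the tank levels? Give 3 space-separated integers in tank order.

Answer: 4 5 4

Derivation:
Step 1: flows [0=1,1->2] -> levels [6 5 2]
Step 2: flows [0->1,1->2] -> levels [5 5 3]
Step 3: flows [0=1,1->2] -> levels [5 4 4]
Step 4: flows [0->1,1=2] -> levels [4 5 4]
Step 5: flows [1->0,1->2] -> levels [5 3 5]
Step 6: flows [0->1,2->1] -> levels [4 5 4]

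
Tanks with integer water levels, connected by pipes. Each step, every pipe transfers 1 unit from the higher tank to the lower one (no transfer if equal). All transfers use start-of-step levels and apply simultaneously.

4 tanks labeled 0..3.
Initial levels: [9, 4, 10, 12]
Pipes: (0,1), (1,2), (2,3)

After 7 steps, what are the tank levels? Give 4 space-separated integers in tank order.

Step 1: flows [0->1,2->1,3->2] -> levels [8 6 10 11]
Step 2: flows [0->1,2->1,3->2] -> levels [7 8 10 10]
Step 3: flows [1->0,2->1,2=3] -> levels [8 8 9 10]
Step 4: flows [0=1,2->1,3->2] -> levels [8 9 9 9]
Step 5: flows [1->0,1=2,2=3] -> levels [9 8 9 9]
Step 6: flows [0->1,2->1,2=3] -> levels [8 10 8 9]
Step 7: flows [1->0,1->2,3->2] -> levels [9 8 10 8]

Answer: 9 8 10 8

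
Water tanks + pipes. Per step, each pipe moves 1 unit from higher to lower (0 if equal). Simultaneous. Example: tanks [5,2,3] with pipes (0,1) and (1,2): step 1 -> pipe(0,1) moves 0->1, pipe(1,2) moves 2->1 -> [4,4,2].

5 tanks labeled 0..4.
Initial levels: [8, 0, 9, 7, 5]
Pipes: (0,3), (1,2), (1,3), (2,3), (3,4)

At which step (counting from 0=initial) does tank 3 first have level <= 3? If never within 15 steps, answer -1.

Step 1: flows [0->3,2->1,3->1,2->3,3->4] -> levels [7 2 7 7 6]
Step 2: flows [0=3,2->1,3->1,2=3,3->4] -> levels [7 4 6 5 7]
Step 3: flows [0->3,2->1,3->1,2->3,4->3] -> levels [6 6 4 7 6]
Step 4: flows [3->0,1->2,3->1,3->2,3->4] -> levels [7 6 6 3 7]
Tank 3 first reaches <=3 at step 4

Answer: 4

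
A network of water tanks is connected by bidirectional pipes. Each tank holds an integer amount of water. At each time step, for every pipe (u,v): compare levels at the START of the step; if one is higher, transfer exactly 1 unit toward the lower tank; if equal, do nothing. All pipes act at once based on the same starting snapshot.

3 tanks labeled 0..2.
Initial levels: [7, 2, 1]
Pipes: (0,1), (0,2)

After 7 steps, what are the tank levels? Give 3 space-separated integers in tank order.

Answer: 4 3 3

Derivation:
Step 1: flows [0->1,0->2] -> levels [5 3 2]
Step 2: flows [0->1,0->2] -> levels [3 4 3]
Step 3: flows [1->0,0=2] -> levels [4 3 3]
Step 4: flows [0->1,0->2] -> levels [2 4 4]
Step 5: flows [1->0,2->0] -> levels [4 3 3]
  -> period-2 cycle: step 5 state = step 3 state
  -> state at step 7: (7-3) mod 2 = 0, same as step 3 -> [4 3 3]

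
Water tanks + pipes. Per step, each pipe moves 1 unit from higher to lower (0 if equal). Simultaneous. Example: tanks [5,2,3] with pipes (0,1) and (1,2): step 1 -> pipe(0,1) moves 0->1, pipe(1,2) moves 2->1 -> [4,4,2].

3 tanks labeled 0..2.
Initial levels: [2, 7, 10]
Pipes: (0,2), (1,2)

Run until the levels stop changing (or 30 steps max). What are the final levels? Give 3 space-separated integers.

Answer: 7 7 5

Derivation:
Step 1: flows [2->0,2->1] -> levels [3 8 8]
Step 2: flows [2->0,1=2] -> levels [4 8 7]
Step 3: flows [2->0,1->2] -> levels [5 7 7]
Step 4: flows [2->0,1=2] -> levels [6 7 6]
Step 5: flows [0=2,1->2] -> levels [6 6 7]
Step 6: flows [2->0,2->1] -> levels [7 7 5]
Step 7: flows [0->2,1->2] -> levels [6 6 7]
  -> period-2 cycle: step 7 state = step 5 state; never stabilizes
  -> state at step 30: (30-5) mod 2 = 1, same as step 6 -> [7 7 5]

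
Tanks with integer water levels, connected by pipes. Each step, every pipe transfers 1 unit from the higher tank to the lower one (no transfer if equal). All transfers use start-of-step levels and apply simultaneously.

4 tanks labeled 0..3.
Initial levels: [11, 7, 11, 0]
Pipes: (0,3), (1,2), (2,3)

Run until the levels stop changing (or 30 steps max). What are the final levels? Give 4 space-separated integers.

Step 1: flows [0->3,2->1,2->3] -> levels [10 8 9 2]
Step 2: flows [0->3,2->1,2->3] -> levels [9 9 7 4]
Step 3: flows [0->3,1->2,2->3] -> levels [8 8 7 6]
Step 4: flows [0->3,1->2,2->3] -> levels [7 7 7 8]
Step 5: flows [3->0,1=2,3->2] -> levels [8 7 8 6]
Step 6: flows [0->3,2->1,2->3] -> levels [7 8 6 8]
Step 7: flows [3->0,1->2,3->2] -> levels [8 7 8 6]
  -> period-2 cycle: step 7 state = step 5 state; never stabilizes
  -> state at step 30: (30-5) mod 2 = 1, same as step 6 -> [7 8 6 8]

Answer: 7 8 6 8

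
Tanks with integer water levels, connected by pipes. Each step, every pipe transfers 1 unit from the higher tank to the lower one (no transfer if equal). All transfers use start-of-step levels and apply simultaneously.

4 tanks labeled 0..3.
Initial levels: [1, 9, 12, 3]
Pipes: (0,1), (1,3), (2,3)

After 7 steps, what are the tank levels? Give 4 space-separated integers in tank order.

Step 1: flows [1->0,1->3,2->3] -> levels [2 7 11 5]
Step 2: flows [1->0,1->3,2->3] -> levels [3 5 10 7]
Step 3: flows [1->0,3->1,2->3] -> levels [4 5 9 7]
Step 4: flows [1->0,3->1,2->3] -> levels [5 5 8 7]
Step 5: flows [0=1,3->1,2->3] -> levels [5 6 7 7]
Step 6: flows [1->0,3->1,2=3] -> levels [6 6 7 6]
Step 7: flows [0=1,1=3,2->3] -> levels [6 6 6 7]

Answer: 6 6 6 7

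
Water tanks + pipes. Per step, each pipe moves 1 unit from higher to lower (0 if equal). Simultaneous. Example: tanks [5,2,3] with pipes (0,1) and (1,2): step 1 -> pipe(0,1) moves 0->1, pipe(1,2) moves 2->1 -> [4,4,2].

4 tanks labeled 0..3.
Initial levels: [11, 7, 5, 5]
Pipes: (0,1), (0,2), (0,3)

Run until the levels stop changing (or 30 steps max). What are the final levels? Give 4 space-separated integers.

Answer: 6 8 7 7

Derivation:
Step 1: flows [0->1,0->2,0->3] -> levels [8 8 6 6]
Step 2: flows [0=1,0->2,0->3] -> levels [6 8 7 7]
Step 3: flows [1->0,2->0,3->0] -> levels [9 7 6 6]
Step 4: flows [0->1,0->2,0->3] -> levels [6 8 7 7]
  -> period-2 cycle: step 4 state = step 2 state; never stabilizes
  -> state at step 30: (30-2) mod 2 = 0, same as step 2 -> [6 8 7 7]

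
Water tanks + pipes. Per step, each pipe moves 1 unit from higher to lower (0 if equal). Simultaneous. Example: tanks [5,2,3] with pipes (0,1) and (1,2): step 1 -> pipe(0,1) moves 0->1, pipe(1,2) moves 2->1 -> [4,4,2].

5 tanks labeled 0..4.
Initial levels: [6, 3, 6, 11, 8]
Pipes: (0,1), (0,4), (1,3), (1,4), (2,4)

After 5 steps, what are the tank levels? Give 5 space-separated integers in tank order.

Step 1: flows [0->1,4->0,3->1,4->1,4->2] -> levels [6 6 7 10 5]
Step 2: flows [0=1,0->4,3->1,1->4,2->4] -> levels [5 6 6 9 8]
Step 3: flows [1->0,4->0,3->1,4->1,4->2] -> levels [7 7 7 8 5]
Step 4: flows [0=1,0->4,3->1,1->4,2->4] -> levels [6 7 6 7 8]
Step 5: flows [1->0,4->0,1=3,4->1,4->2] -> levels [8 7 7 7 5]

Answer: 8 7 7 7 5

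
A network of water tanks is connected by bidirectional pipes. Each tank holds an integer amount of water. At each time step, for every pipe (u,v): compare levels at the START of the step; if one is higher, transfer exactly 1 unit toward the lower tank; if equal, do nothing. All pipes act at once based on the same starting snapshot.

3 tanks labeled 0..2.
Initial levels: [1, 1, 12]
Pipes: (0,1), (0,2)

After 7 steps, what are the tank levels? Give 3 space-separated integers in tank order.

Answer: 5 4 5

Derivation:
Step 1: flows [0=1,2->0] -> levels [2 1 11]
Step 2: flows [0->1,2->0] -> levels [2 2 10]
Step 3: flows [0=1,2->0] -> levels [3 2 9]
Step 4: flows [0->1,2->0] -> levels [3 3 8]
Step 5: flows [0=1,2->0] -> levels [4 3 7]
Step 6: flows [0->1,2->0] -> levels [4 4 6]
Step 7: flows [0=1,2->0] -> levels [5 4 5]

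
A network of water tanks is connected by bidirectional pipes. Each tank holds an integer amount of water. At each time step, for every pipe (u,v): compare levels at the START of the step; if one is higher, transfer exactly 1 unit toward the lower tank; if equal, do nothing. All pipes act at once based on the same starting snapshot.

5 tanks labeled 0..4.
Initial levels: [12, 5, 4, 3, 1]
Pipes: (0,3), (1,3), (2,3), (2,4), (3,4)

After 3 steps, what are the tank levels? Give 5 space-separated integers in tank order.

Answer: 9 4 2 6 4

Derivation:
Step 1: flows [0->3,1->3,2->3,2->4,3->4] -> levels [11 4 2 5 3]
Step 2: flows [0->3,3->1,3->2,4->2,3->4] -> levels [10 5 4 3 3]
Step 3: flows [0->3,1->3,2->3,2->4,3=4] -> levels [9 4 2 6 4]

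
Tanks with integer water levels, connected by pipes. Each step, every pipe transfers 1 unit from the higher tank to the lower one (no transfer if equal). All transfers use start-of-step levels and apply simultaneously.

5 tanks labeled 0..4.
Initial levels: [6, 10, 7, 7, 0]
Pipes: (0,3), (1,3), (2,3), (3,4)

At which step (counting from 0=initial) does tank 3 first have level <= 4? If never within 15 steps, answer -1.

Answer: 5

Derivation:
Step 1: flows [3->0,1->3,2=3,3->4] -> levels [7 9 7 6 1]
Step 2: flows [0->3,1->3,2->3,3->4] -> levels [6 8 6 8 2]
Step 3: flows [3->0,1=3,3->2,3->4] -> levels [7 8 7 5 3]
Step 4: flows [0->3,1->3,2->3,3->4] -> levels [6 7 6 7 4]
Step 5: flows [3->0,1=3,3->2,3->4] -> levels [7 7 7 4 5]
Tank 3 first reaches <=4 at step 5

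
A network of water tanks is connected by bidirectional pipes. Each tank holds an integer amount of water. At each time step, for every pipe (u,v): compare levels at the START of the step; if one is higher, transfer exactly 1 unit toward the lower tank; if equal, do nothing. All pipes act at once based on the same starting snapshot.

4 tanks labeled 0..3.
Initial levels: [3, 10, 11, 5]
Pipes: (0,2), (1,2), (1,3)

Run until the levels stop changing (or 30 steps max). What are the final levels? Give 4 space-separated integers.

Answer: 7 6 8 8

Derivation:
Step 1: flows [2->0,2->1,1->3] -> levels [4 10 9 6]
Step 2: flows [2->0,1->2,1->3] -> levels [5 8 9 7]
Step 3: flows [2->0,2->1,1->3] -> levels [6 8 7 8]
Step 4: flows [2->0,1->2,1=3] -> levels [7 7 7 8]
Step 5: flows [0=2,1=2,3->1] -> levels [7 8 7 7]
Step 6: flows [0=2,1->2,1->3] -> levels [7 6 8 8]
Step 7: flows [2->0,2->1,3->1] -> levels [8 8 6 7]
Step 8: flows [0->2,1->2,1->3] -> levels [7 6 8 8]
  -> period-2 cycle: step 8 state = step 6 state; never stabilizes
  -> state at step 30: (30-6) mod 2 = 0, same as step 6 -> [7 6 8 8]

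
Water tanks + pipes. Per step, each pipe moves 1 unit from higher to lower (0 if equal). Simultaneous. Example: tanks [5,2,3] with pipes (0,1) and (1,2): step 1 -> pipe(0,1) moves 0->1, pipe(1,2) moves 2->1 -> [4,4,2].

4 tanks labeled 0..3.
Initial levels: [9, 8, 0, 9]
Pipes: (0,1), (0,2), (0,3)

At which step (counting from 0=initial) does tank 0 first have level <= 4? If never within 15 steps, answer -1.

Step 1: flows [0->1,0->2,0=3] -> levels [7 9 1 9]
Step 2: flows [1->0,0->2,3->0] -> levels [8 8 2 8]
Step 3: flows [0=1,0->2,0=3] -> levels [7 8 3 8]
Step 4: flows [1->0,0->2,3->0] -> levels [8 7 4 7]
Step 5: flows [0->1,0->2,0->3] -> levels [5 8 5 8]
Step 6: flows [1->0,0=2,3->0] -> levels [7 7 5 7]
Step 7: flows [0=1,0->2,0=3] -> levels [6 7 6 7]
Step 8: flows [1->0,0=2,3->0] -> levels [8 6 6 6]
Step 9: flows [0->1,0->2,0->3] -> levels [5 7 7 7]
Step 10: flows [1->0,2->0,3->0] -> levels [8 6 6 6]
  -> period-2 cycle (repeats step 8); tank 0 never drops to <=4
Tank 0 never reaches <=4 within 15 steps

Answer: -1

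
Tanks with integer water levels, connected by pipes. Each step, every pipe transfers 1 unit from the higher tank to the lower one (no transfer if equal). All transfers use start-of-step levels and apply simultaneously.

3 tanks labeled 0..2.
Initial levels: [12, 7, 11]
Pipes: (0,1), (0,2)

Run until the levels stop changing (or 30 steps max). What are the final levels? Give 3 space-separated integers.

Answer: 10 10 10

Derivation:
Step 1: flows [0->1,0->2] -> levels [10 8 12]
Step 2: flows [0->1,2->0] -> levels [10 9 11]
Step 3: flows [0->1,2->0] -> levels [10 10 10]
Step 4: flows [0=1,0=2] -> levels [10 10 10]
  -> stable (no change)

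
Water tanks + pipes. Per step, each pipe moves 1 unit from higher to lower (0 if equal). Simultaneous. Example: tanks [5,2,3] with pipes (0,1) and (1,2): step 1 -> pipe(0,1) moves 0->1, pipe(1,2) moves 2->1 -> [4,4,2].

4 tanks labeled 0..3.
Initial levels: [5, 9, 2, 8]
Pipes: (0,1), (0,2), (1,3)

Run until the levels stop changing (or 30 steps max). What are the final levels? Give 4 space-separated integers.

Answer: 7 5 5 7

Derivation:
Step 1: flows [1->0,0->2,1->3] -> levels [5 7 3 9]
Step 2: flows [1->0,0->2,3->1] -> levels [5 7 4 8]
Step 3: flows [1->0,0->2,3->1] -> levels [5 7 5 7]
Step 4: flows [1->0,0=2,1=3] -> levels [6 6 5 7]
Step 5: flows [0=1,0->2,3->1] -> levels [5 7 6 6]
Step 6: flows [1->0,2->0,1->3] -> levels [7 5 5 7]
Step 7: flows [0->1,0->2,3->1] -> levels [5 7 6 6]
  -> period-2 cycle: step 7 state = step 5 state; never stabilizes
  -> state at step 30: (30-5) mod 2 = 1, same as step 6 -> [7 5 5 7]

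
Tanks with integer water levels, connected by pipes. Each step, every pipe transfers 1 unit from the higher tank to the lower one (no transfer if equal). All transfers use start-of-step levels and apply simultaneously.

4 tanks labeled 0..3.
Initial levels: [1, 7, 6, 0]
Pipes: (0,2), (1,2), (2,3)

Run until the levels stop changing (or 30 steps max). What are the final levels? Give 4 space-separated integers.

Step 1: flows [2->0,1->2,2->3] -> levels [2 6 5 1]
Step 2: flows [2->0,1->2,2->3] -> levels [3 5 4 2]
Step 3: flows [2->0,1->2,2->3] -> levels [4 4 3 3]
Step 4: flows [0->2,1->2,2=3] -> levels [3 3 5 3]
Step 5: flows [2->0,2->1,2->3] -> levels [4 4 2 4]
Step 6: flows [0->2,1->2,3->2] -> levels [3 3 5 3]
  -> period-2 cycle: step 6 state = step 4 state; never stabilizes
  -> state at step 30: (30-4) mod 2 = 0, same as step 4 -> [3 3 5 3]

Answer: 3 3 5 3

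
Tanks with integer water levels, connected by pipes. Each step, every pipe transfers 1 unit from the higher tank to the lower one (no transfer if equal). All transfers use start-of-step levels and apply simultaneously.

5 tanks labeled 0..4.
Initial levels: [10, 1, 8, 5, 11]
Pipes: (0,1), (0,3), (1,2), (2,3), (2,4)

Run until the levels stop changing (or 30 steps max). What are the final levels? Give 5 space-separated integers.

Answer: 5 8 6 8 8

Derivation:
Step 1: flows [0->1,0->3,2->1,2->3,4->2] -> levels [8 3 7 7 10]
Step 2: flows [0->1,0->3,2->1,2=3,4->2] -> levels [6 5 7 8 9]
Step 3: flows [0->1,3->0,2->1,3->2,4->2] -> levels [6 7 8 6 8]
Step 4: flows [1->0,0=3,2->1,2->3,2=4] -> levels [7 7 6 7 8]
Step 5: flows [0=1,0=3,1->2,3->2,4->2] -> levels [7 6 9 6 7]
Step 6: flows [0->1,0->3,2->1,2->3,2->4] -> levels [5 8 6 8 8]
Step 7: flows [1->0,3->0,1->2,3->2,4->2] -> levels [7 6 9 6 7]
  -> period-2 cycle: step 7 state = step 5 state; never stabilizes
  -> state at step 30: (30-5) mod 2 = 1, same as step 6 -> [5 8 6 8 8]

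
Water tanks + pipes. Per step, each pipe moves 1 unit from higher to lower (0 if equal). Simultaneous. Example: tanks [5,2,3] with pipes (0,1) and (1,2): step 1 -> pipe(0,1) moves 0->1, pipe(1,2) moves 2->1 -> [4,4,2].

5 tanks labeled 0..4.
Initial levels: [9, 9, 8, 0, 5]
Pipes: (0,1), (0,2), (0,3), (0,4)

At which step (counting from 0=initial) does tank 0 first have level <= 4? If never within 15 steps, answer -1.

Step 1: flows [0=1,0->2,0->3,0->4] -> levels [6 9 9 1 6]
Step 2: flows [1->0,2->0,0->3,0=4] -> levels [7 8 8 2 6]
Step 3: flows [1->0,2->0,0->3,0->4] -> levels [7 7 7 3 7]
Step 4: flows [0=1,0=2,0->3,0=4] -> levels [6 7 7 4 7]
Step 5: flows [1->0,2->0,0->3,4->0] -> levels [8 6 6 5 6]
Step 6: flows [0->1,0->2,0->3,0->4] -> levels [4 7 7 6 7]
Tank 0 first reaches <=4 at step 6

Answer: 6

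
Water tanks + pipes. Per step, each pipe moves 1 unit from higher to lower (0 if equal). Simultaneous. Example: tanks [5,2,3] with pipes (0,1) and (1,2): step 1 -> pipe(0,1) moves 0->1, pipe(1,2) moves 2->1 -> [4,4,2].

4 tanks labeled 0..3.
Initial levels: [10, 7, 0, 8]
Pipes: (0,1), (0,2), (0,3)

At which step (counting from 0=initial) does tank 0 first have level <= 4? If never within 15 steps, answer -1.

Step 1: flows [0->1,0->2,0->3] -> levels [7 8 1 9]
Step 2: flows [1->0,0->2,3->0] -> levels [8 7 2 8]
Step 3: flows [0->1,0->2,0=3] -> levels [6 8 3 8]
Step 4: flows [1->0,0->2,3->0] -> levels [7 7 4 7]
Step 5: flows [0=1,0->2,0=3] -> levels [6 7 5 7]
Step 6: flows [1->0,0->2,3->0] -> levels [7 6 6 6]
Step 7: flows [0->1,0->2,0->3] -> levels [4 7 7 7]
Tank 0 first reaches <=4 at step 7

Answer: 7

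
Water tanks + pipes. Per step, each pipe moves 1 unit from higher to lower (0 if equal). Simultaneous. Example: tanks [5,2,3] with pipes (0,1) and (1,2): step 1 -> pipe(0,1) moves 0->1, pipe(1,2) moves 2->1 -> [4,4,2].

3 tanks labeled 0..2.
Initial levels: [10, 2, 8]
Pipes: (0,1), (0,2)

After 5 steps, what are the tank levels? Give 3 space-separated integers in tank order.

Step 1: flows [0->1,0->2] -> levels [8 3 9]
Step 2: flows [0->1,2->0] -> levels [8 4 8]
Step 3: flows [0->1,0=2] -> levels [7 5 8]
Step 4: flows [0->1,2->0] -> levels [7 6 7]
Step 5: flows [0->1,0=2] -> levels [6 7 7]

Answer: 6 7 7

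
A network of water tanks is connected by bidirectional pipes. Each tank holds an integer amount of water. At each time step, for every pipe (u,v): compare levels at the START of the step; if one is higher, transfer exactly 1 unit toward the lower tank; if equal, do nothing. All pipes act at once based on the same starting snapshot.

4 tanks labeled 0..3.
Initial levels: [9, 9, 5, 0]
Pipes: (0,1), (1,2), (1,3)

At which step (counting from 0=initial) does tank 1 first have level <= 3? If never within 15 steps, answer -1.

Step 1: flows [0=1,1->2,1->3] -> levels [9 7 6 1]
Step 2: flows [0->1,1->2,1->3] -> levels [8 6 7 2]
Step 3: flows [0->1,2->1,1->3] -> levels [7 7 6 3]
Step 4: flows [0=1,1->2,1->3] -> levels [7 5 7 4]
Step 5: flows [0->1,2->1,1->3] -> levels [6 6 6 5]
Step 6: flows [0=1,1=2,1->3] -> levels [6 5 6 6]
Step 7: flows [0->1,2->1,3->1] -> levels [5 8 5 5]
Step 8: flows [1->0,1->2,1->3] -> levels [6 5 6 6]
  -> period-2 cycle (repeats step 6); tank 1 never drops to <=3
Tank 1 never reaches <=3 within 15 steps

Answer: -1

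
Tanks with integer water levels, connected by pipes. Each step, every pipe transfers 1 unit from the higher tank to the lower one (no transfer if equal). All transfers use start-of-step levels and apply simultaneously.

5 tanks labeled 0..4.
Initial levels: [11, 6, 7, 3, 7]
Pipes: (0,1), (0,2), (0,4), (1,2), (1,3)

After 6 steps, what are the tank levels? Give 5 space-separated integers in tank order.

Answer: 6 8 6 6 8

Derivation:
Step 1: flows [0->1,0->2,0->4,2->1,1->3] -> levels [8 7 7 4 8]
Step 2: flows [0->1,0->2,0=4,1=2,1->3] -> levels [6 7 8 5 8]
Step 3: flows [1->0,2->0,4->0,2->1,1->3] -> levels [9 6 6 6 7]
Step 4: flows [0->1,0->2,0->4,1=2,1=3] -> levels [6 7 7 6 8]
Step 5: flows [1->0,2->0,4->0,1=2,1->3] -> levels [9 5 6 7 7]
Step 6: flows [0->1,0->2,0->4,2->1,3->1] -> levels [6 8 6 6 8]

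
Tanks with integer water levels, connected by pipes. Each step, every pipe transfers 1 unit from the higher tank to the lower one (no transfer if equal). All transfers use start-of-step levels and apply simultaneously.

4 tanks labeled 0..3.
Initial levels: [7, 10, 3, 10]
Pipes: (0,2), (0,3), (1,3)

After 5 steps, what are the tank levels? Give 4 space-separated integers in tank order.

Answer: 8 8 7 7

Derivation:
Step 1: flows [0->2,3->0,1=3] -> levels [7 10 4 9]
Step 2: flows [0->2,3->0,1->3] -> levels [7 9 5 9]
Step 3: flows [0->2,3->0,1=3] -> levels [7 9 6 8]
Step 4: flows [0->2,3->0,1->3] -> levels [7 8 7 8]
Step 5: flows [0=2,3->0,1=3] -> levels [8 8 7 7]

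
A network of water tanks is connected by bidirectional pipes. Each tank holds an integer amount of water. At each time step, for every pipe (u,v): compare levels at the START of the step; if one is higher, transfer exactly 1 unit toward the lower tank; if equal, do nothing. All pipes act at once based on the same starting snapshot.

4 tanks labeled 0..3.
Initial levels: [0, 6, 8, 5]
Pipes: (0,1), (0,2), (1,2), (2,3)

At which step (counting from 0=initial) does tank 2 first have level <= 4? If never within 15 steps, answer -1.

Answer: 3

Derivation:
Step 1: flows [1->0,2->0,2->1,2->3] -> levels [2 6 5 6]
Step 2: flows [1->0,2->0,1->2,3->2] -> levels [4 4 6 5]
Step 3: flows [0=1,2->0,2->1,2->3] -> levels [5 5 3 6]
Tank 2 first reaches <=4 at step 3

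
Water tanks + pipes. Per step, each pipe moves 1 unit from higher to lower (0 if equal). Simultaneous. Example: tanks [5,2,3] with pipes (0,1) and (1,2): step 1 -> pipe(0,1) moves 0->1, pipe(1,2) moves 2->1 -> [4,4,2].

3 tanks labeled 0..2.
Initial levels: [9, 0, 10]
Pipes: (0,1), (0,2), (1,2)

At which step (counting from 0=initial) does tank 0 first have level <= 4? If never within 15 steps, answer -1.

Answer: -1

Derivation:
Step 1: flows [0->1,2->0,2->1] -> levels [9 2 8]
Step 2: flows [0->1,0->2,2->1] -> levels [7 4 8]
Step 3: flows [0->1,2->0,2->1] -> levels [7 6 6]
Step 4: flows [0->1,0->2,1=2] -> levels [5 7 7]
Step 5: flows [1->0,2->0,1=2] -> levels [7 6 6]
  -> period-2 cycle (repeats step 3); tank 0 never drops to <=4
Tank 0 never reaches <=4 within 15 steps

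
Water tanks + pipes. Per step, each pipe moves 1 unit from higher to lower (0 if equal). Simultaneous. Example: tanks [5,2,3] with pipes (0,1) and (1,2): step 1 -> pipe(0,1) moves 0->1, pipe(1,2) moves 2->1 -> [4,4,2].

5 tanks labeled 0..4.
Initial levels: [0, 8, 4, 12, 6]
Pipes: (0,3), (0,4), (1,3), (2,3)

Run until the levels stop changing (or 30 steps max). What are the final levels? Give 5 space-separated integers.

Step 1: flows [3->0,4->0,3->1,3->2] -> levels [2 9 5 9 5]
Step 2: flows [3->0,4->0,1=3,3->2] -> levels [4 9 6 7 4]
Step 3: flows [3->0,0=4,1->3,3->2] -> levels [5 8 7 6 4]
Step 4: flows [3->0,0->4,1->3,2->3] -> levels [5 7 6 7 5]
Step 5: flows [3->0,0=4,1=3,3->2] -> levels [6 7 7 5 5]
Step 6: flows [0->3,0->4,1->3,2->3] -> levels [4 6 6 8 6]
Step 7: flows [3->0,4->0,3->1,3->2] -> levels [6 7 7 5 5]
  -> period-2 cycle: step 7 state = step 5 state; never stabilizes
  -> state at step 30: (30-5) mod 2 = 1, same as step 6 -> [4 6 6 8 6]

Answer: 4 6 6 8 6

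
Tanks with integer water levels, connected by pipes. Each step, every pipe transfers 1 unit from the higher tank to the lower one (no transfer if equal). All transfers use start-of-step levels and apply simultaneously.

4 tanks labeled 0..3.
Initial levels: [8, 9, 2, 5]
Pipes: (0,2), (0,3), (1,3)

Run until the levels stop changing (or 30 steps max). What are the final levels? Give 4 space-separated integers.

Answer: 5 6 6 7

Derivation:
Step 1: flows [0->2,0->3,1->3] -> levels [6 8 3 7]
Step 2: flows [0->2,3->0,1->3] -> levels [6 7 4 7]
Step 3: flows [0->2,3->0,1=3] -> levels [6 7 5 6]
Step 4: flows [0->2,0=3,1->3] -> levels [5 6 6 7]
Step 5: flows [2->0,3->0,3->1] -> levels [7 7 5 5]
Step 6: flows [0->2,0->3,1->3] -> levels [5 6 6 7]
  -> period-2 cycle: step 6 state = step 4 state; never stabilizes
  -> state at step 30: (30-4) mod 2 = 0, same as step 4 -> [5 6 6 7]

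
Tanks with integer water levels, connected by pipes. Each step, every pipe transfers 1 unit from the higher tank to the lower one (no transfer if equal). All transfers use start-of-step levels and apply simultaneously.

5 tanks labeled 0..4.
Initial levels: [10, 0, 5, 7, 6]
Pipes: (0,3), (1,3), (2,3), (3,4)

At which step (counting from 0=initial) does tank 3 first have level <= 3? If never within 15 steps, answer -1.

Step 1: flows [0->3,3->1,3->2,3->4] -> levels [9 1 6 5 7]
Step 2: flows [0->3,3->1,2->3,4->3] -> levels [8 2 5 7 6]
Step 3: flows [0->3,3->1,3->2,3->4] -> levels [7 3 6 5 7]
Step 4: flows [0->3,3->1,2->3,4->3] -> levels [6 4 5 7 6]
Step 5: flows [3->0,3->1,3->2,3->4] -> levels [7 5 6 3 7]
Tank 3 first reaches <=3 at step 5

Answer: 5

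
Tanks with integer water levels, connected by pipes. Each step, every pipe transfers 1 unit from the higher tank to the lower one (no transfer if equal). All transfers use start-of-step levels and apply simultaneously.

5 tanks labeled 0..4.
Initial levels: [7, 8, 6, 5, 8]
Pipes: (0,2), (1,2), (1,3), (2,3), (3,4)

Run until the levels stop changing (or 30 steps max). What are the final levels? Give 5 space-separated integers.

Step 1: flows [0->2,1->2,1->3,2->3,4->3] -> levels [6 6 7 8 7]
Step 2: flows [2->0,2->1,3->1,3->2,3->4] -> levels [7 8 6 5 8]
  -> period-2 cycle: step 2 state = step 0 state; never stabilizes
  -> state at step 30: (30-0) mod 2 = 0, same as step 0 -> [7 8 6 5 8]

Answer: 7 8 6 5 8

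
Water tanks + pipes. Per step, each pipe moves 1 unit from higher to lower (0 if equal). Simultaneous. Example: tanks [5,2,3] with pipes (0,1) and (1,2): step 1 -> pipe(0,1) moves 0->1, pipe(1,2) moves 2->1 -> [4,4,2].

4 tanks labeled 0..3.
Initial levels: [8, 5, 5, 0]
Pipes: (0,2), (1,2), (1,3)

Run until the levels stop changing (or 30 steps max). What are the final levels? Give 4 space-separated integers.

Step 1: flows [0->2,1=2,1->3] -> levels [7 4 6 1]
Step 2: flows [0->2,2->1,1->3] -> levels [6 4 6 2]
Step 3: flows [0=2,2->1,1->3] -> levels [6 4 5 3]
Step 4: flows [0->2,2->1,1->3] -> levels [5 4 5 4]
Step 5: flows [0=2,2->1,1=3] -> levels [5 5 4 4]
Step 6: flows [0->2,1->2,1->3] -> levels [4 3 6 5]
Step 7: flows [2->0,2->1,3->1] -> levels [5 5 4 4]
  -> period-2 cycle: step 7 state = step 5 state; never stabilizes
  -> state at step 30: (30-5) mod 2 = 1, same as step 6 -> [4 3 6 5]

Answer: 4 3 6 5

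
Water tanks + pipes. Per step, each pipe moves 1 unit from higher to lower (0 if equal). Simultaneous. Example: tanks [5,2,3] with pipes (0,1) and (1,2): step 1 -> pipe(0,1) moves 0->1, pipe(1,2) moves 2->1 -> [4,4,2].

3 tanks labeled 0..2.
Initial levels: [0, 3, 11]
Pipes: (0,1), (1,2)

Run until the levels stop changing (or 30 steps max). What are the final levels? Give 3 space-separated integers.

Answer: 4 6 4

Derivation:
Step 1: flows [1->0,2->1] -> levels [1 3 10]
Step 2: flows [1->0,2->1] -> levels [2 3 9]
Step 3: flows [1->0,2->1] -> levels [3 3 8]
Step 4: flows [0=1,2->1] -> levels [3 4 7]
Step 5: flows [1->0,2->1] -> levels [4 4 6]
Step 6: flows [0=1,2->1] -> levels [4 5 5]
Step 7: flows [1->0,1=2] -> levels [5 4 5]
Step 8: flows [0->1,2->1] -> levels [4 6 4]
Step 9: flows [1->0,1->2] -> levels [5 4 5]
  -> period-2 cycle: step 9 state = step 7 state; never stabilizes
  -> state at step 30: (30-7) mod 2 = 1, same as step 8 -> [4 6 4]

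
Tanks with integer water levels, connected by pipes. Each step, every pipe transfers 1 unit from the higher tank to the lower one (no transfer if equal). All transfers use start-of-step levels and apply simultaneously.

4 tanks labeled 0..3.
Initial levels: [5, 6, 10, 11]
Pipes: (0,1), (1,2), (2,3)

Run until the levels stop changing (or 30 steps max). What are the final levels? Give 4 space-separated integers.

Answer: 7 9 7 9

Derivation:
Step 1: flows [1->0,2->1,3->2] -> levels [6 6 10 10]
Step 2: flows [0=1,2->1,2=3] -> levels [6 7 9 10]
Step 3: flows [1->0,2->1,3->2] -> levels [7 7 9 9]
Step 4: flows [0=1,2->1,2=3] -> levels [7 8 8 9]
Step 5: flows [1->0,1=2,3->2] -> levels [8 7 9 8]
Step 6: flows [0->1,2->1,2->3] -> levels [7 9 7 9]
Step 7: flows [1->0,1->2,3->2] -> levels [8 7 9 8]
  -> period-2 cycle: step 7 state = step 5 state; never stabilizes
  -> state at step 30: (30-5) mod 2 = 1, same as step 6 -> [7 9 7 9]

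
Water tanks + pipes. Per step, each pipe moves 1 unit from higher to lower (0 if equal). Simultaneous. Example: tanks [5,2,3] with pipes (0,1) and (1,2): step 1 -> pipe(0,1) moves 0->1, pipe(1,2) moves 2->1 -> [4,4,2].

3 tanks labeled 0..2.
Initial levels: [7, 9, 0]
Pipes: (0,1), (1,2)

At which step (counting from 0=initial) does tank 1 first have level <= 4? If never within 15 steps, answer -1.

Answer: 7

Derivation:
Step 1: flows [1->0,1->2] -> levels [8 7 1]
Step 2: flows [0->1,1->2] -> levels [7 7 2]
Step 3: flows [0=1,1->2] -> levels [7 6 3]
Step 4: flows [0->1,1->2] -> levels [6 6 4]
Step 5: flows [0=1,1->2] -> levels [6 5 5]
Step 6: flows [0->1,1=2] -> levels [5 6 5]
Step 7: flows [1->0,1->2] -> levels [6 4 6]
Tank 1 first reaches <=4 at step 7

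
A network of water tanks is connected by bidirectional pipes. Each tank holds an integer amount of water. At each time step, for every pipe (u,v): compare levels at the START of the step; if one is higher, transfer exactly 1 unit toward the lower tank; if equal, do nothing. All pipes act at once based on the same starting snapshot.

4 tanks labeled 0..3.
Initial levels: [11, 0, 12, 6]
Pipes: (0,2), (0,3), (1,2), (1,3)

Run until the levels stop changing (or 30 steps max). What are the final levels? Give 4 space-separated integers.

Answer: 6 6 8 9

Derivation:
Step 1: flows [2->0,0->3,2->1,3->1] -> levels [11 2 10 6]
Step 2: flows [0->2,0->3,2->1,3->1] -> levels [9 4 10 6]
Step 3: flows [2->0,0->3,2->1,3->1] -> levels [9 6 8 6]
Step 4: flows [0->2,0->3,2->1,1=3] -> levels [7 7 8 7]
Step 5: flows [2->0,0=3,2->1,1=3] -> levels [8 8 6 7]
Step 6: flows [0->2,0->3,1->2,1->3] -> levels [6 6 8 9]
Step 7: flows [2->0,3->0,2->1,3->1] -> levels [8 8 6 7]
  -> period-2 cycle: step 7 state = step 5 state; never stabilizes
  -> state at step 30: (30-5) mod 2 = 1, same as step 6 -> [6 6 8 9]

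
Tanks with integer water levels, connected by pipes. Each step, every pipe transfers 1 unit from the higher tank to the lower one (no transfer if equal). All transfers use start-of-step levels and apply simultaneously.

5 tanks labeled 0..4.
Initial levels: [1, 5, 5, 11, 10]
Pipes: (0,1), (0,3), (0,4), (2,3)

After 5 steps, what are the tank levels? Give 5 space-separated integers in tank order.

Step 1: flows [1->0,3->0,4->0,3->2] -> levels [4 4 6 9 9]
Step 2: flows [0=1,3->0,4->0,3->2] -> levels [6 4 7 7 8]
Step 3: flows [0->1,3->0,4->0,2=3] -> levels [7 5 7 6 7]
Step 4: flows [0->1,0->3,0=4,2->3] -> levels [5 6 6 8 7]
Step 5: flows [1->0,3->0,4->0,3->2] -> levels [8 5 7 6 6]

Answer: 8 5 7 6 6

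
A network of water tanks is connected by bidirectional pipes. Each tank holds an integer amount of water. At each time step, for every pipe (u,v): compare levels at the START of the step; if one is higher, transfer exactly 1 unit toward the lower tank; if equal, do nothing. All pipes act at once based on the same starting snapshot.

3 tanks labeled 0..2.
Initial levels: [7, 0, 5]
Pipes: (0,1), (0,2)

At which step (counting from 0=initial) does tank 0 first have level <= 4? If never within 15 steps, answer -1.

Step 1: flows [0->1,0->2] -> levels [5 1 6]
Step 2: flows [0->1,2->0] -> levels [5 2 5]
Step 3: flows [0->1,0=2] -> levels [4 3 5]
Tank 0 first reaches <=4 at step 3

Answer: 3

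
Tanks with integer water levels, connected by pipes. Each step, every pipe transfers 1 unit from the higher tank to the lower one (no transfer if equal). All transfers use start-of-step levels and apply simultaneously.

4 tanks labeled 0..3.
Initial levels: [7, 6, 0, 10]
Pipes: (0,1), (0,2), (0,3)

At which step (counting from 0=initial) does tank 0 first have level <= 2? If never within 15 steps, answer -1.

Answer: -1

Derivation:
Step 1: flows [0->1,0->2,3->0] -> levels [6 7 1 9]
Step 2: flows [1->0,0->2,3->0] -> levels [7 6 2 8]
Step 3: flows [0->1,0->2,3->0] -> levels [6 7 3 7]
Step 4: flows [1->0,0->2,3->0] -> levels [7 6 4 6]
Step 5: flows [0->1,0->2,0->3] -> levels [4 7 5 7]
Step 6: flows [1->0,2->0,3->0] -> levels [7 6 4 6]
  -> period-2 cycle (repeats step 4); tank 0 never drops to <=2
Tank 0 never reaches <=2 within 15 steps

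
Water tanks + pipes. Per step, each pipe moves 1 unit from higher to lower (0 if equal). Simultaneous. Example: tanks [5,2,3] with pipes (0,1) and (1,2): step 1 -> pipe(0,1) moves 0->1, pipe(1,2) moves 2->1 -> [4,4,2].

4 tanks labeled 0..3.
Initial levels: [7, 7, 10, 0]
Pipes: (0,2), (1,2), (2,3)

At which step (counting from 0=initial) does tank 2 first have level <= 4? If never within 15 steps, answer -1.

Step 1: flows [2->0,2->1,2->3] -> levels [8 8 7 1]
Step 2: flows [0->2,1->2,2->3] -> levels [7 7 8 2]
Step 3: flows [2->0,2->1,2->3] -> levels [8 8 5 3]
Step 4: flows [0->2,1->2,2->3] -> levels [7 7 6 4]
Step 5: flows [0->2,1->2,2->3] -> levels [6 6 7 5]
Step 6: flows [2->0,2->1,2->3] -> levels [7 7 4 6]
Tank 2 first reaches <=4 at step 6

Answer: 6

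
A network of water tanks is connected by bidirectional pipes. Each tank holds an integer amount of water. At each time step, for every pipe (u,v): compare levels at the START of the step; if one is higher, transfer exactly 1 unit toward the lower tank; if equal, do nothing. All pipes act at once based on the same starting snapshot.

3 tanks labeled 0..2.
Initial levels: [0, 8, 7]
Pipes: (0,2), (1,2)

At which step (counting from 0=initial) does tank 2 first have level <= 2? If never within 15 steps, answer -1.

Step 1: flows [2->0,1->2] -> levels [1 7 7]
Step 2: flows [2->0,1=2] -> levels [2 7 6]
Step 3: flows [2->0,1->2] -> levels [3 6 6]
Step 4: flows [2->0,1=2] -> levels [4 6 5]
Step 5: flows [2->0,1->2] -> levels [5 5 5]
Step 6: flows [0=2,1=2] -> levels [5 5 5]
  -> stable; tank 2 stays at 5 > 2
Tank 2 never reaches <=2 within 15 steps

Answer: -1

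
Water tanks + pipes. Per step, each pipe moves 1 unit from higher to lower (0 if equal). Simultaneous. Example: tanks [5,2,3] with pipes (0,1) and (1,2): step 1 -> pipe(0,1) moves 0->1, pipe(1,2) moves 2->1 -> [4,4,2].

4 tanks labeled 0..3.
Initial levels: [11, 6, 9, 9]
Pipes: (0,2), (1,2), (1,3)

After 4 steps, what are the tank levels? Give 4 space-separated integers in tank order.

Answer: 9 10 8 8

Derivation:
Step 1: flows [0->2,2->1,3->1] -> levels [10 8 9 8]
Step 2: flows [0->2,2->1,1=3] -> levels [9 9 9 8]
Step 3: flows [0=2,1=2,1->3] -> levels [9 8 9 9]
Step 4: flows [0=2,2->1,3->1] -> levels [9 10 8 8]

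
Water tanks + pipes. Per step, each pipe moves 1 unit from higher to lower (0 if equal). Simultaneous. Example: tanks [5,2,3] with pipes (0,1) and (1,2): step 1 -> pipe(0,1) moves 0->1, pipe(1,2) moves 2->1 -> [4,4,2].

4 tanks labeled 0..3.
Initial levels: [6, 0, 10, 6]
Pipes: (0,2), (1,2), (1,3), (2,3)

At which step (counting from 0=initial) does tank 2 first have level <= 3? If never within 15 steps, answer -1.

Step 1: flows [2->0,2->1,3->1,2->3] -> levels [7 2 7 6]
Step 2: flows [0=2,2->1,3->1,2->3] -> levels [7 4 5 6]
Step 3: flows [0->2,2->1,3->1,3->2] -> levels [6 6 6 4]
Step 4: flows [0=2,1=2,1->3,2->3] -> levels [6 5 5 6]
Step 5: flows [0->2,1=2,3->1,3->2] -> levels [5 6 7 4]
Step 6: flows [2->0,2->1,1->3,2->3] -> levels [6 6 4 6]
Step 7: flows [0->2,1->2,1=3,3->2] -> levels [5 5 7 5]
Step 8: flows [2->0,2->1,1=3,2->3] -> levels [6 6 4 6]
  -> period-2 cycle (repeats step 6); tank 2 never drops to <=3
Tank 2 never reaches <=3 within 15 steps

Answer: -1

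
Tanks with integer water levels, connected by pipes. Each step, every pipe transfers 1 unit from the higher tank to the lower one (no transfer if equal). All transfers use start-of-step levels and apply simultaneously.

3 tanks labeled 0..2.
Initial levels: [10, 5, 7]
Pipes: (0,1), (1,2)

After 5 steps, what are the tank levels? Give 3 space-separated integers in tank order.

Step 1: flows [0->1,2->1] -> levels [9 7 6]
Step 2: flows [0->1,1->2] -> levels [8 7 7]
Step 3: flows [0->1,1=2] -> levels [7 8 7]
Step 4: flows [1->0,1->2] -> levels [8 6 8]
Step 5: flows [0->1,2->1] -> levels [7 8 7]

Answer: 7 8 7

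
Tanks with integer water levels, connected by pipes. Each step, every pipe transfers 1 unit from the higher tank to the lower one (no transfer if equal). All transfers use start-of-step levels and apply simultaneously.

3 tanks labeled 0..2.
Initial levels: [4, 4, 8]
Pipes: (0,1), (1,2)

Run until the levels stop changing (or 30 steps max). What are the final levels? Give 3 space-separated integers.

Answer: 6 4 6

Derivation:
Step 1: flows [0=1,2->1] -> levels [4 5 7]
Step 2: flows [1->0,2->1] -> levels [5 5 6]
Step 3: flows [0=1,2->1] -> levels [5 6 5]
Step 4: flows [1->0,1->2] -> levels [6 4 6]
Step 5: flows [0->1,2->1] -> levels [5 6 5]
  -> period-2 cycle: step 5 state = step 3 state; never stabilizes
  -> state at step 30: (30-3) mod 2 = 1, same as step 4 -> [6 4 6]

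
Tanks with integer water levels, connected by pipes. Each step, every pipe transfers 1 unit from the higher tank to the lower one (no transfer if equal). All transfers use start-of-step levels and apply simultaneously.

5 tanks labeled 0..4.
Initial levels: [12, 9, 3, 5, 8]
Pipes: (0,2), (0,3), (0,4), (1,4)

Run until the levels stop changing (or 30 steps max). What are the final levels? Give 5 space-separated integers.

Step 1: flows [0->2,0->3,0->4,1->4] -> levels [9 8 4 6 10]
Step 2: flows [0->2,0->3,4->0,4->1] -> levels [8 9 5 7 8]
Step 3: flows [0->2,0->3,0=4,1->4] -> levels [6 8 6 8 9]
Step 4: flows [0=2,3->0,4->0,4->1] -> levels [8 9 6 7 7]
Step 5: flows [0->2,0->3,0->4,1->4] -> levels [5 8 7 8 9]
Step 6: flows [2->0,3->0,4->0,4->1] -> levels [8 9 6 7 7]
  -> period-2 cycle: step 6 state = step 4 state; never stabilizes
  -> state at step 30: (30-4) mod 2 = 0, same as step 4 -> [8 9 6 7 7]

Answer: 8 9 6 7 7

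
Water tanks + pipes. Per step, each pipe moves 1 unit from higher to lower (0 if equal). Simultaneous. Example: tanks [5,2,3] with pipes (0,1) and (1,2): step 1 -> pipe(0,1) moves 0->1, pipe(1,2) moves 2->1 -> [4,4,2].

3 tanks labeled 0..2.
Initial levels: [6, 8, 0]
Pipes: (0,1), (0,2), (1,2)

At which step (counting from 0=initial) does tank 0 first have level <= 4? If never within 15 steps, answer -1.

Step 1: flows [1->0,0->2,1->2] -> levels [6 6 2]
Step 2: flows [0=1,0->2,1->2] -> levels [5 5 4]
Step 3: flows [0=1,0->2,1->2] -> levels [4 4 6]
Tank 0 first reaches <=4 at step 3

Answer: 3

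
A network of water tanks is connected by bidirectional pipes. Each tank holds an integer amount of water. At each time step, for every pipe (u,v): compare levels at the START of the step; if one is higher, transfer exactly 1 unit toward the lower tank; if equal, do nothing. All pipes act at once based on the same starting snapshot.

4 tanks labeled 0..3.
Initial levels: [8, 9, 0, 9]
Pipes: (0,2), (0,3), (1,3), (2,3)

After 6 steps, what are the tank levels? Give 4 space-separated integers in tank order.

Answer: 6 6 6 8

Derivation:
Step 1: flows [0->2,3->0,1=3,3->2] -> levels [8 9 2 7]
Step 2: flows [0->2,0->3,1->3,3->2] -> levels [6 8 4 8]
Step 3: flows [0->2,3->0,1=3,3->2] -> levels [6 8 6 6]
Step 4: flows [0=2,0=3,1->3,2=3] -> levels [6 7 6 7]
Step 5: flows [0=2,3->0,1=3,3->2] -> levels [7 7 7 5]
Step 6: flows [0=2,0->3,1->3,2->3] -> levels [6 6 6 8]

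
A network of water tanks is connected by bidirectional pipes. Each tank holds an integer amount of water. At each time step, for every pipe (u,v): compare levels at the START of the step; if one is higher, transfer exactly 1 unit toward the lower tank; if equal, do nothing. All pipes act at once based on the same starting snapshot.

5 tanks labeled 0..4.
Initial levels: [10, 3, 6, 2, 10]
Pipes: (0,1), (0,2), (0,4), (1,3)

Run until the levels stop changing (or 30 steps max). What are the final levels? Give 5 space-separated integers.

Answer: 5 7 7 5 7

Derivation:
Step 1: flows [0->1,0->2,0=4,1->3] -> levels [8 3 7 3 10]
Step 2: flows [0->1,0->2,4->0,1=3] -> levels [7 4 8 3 9]
Step 3: flows [0->1,2->0,4->0,1->3] -> levels [8 4 7 4 8]
Step 4: flows [0->1,0->2,0=4,1=3] -> levels [6 5 8 4 8]
Step 5: flows [0->1,2->0,4->0,1->3] -> levels [7 5 7 5 7]
Step 6: flows [0->1,0=2,0=4,1=3] -> levels [6 6 7 5 7]
Step 7: flows [0=1,2->0,4->0,1->3] -> levels [8 5 6 6 6]
Step 8: flows [0->1,0->2,0->4,3->1] -> levels [5 7 7 5 7]
Step 9: flows [1->0,2->0,4->0,1->3] -> levels [8 5 6 6 6]
  -> period-2 cycle: step 9 state = step 7 state; never stabilizes
  -> state at step 30: (30-7) mod 2 = 1, same as step 8 -> [5 7 7 5 7]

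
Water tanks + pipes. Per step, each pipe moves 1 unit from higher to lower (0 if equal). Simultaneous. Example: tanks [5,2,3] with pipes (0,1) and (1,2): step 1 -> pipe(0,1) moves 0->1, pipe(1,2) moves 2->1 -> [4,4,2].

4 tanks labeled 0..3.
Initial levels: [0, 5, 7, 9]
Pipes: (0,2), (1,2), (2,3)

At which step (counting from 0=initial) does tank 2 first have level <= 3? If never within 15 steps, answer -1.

Step 1: flows [2->0,2->1,3->2] -> levels [1 6 6 8]
Step 2: flows [2->0,1=2,3->2] -> levels [2 6 6 7]
Step 3: flows [2->0,1=2,3->2] -> levels [3 6 6 6]
Step 4: flows [2->0,1=2,2=3] -> levels [4 6 5 6]
Step 5: flows [2->0,1->2,3->2] -> levels [5 5 6 5]
Step 6: flows [2->0,2->1,2->3] -> levels [6 6 3 6]
Tank 2 first reaches <=3 at step 6

Answer: 6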